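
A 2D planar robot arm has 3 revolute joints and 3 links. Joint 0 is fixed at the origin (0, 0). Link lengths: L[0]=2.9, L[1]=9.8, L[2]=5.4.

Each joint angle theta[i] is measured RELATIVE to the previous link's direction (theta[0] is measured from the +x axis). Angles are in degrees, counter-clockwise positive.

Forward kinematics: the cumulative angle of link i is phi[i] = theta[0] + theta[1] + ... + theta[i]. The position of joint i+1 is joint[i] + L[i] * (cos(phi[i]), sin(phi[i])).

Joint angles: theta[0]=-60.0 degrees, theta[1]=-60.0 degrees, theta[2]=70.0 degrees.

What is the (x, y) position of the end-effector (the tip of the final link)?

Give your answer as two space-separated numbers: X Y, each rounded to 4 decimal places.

joint[0] = (0.0000, 0.0000)  (base)
link 0: phi[0] = -60 = -60 deg
  cos(-60 deg) = 0.5000, sin(-60 deg) = -0.8660
  joint[1] = (0.0000, 0.0000) + 2.9 * (0.5000, -0.8660) = (0.0000 + 1.4500, 0.0000 + -2.5115) = (1.4500, -2.5115)
link 1: phi[1] = -60 + -60 = -120 deg
  cos(-120 deg) = -0.5000, sin(-120 deg) = -0.8660
  joint[2] = (1.4500, -2.5115) + 9.8 * (-0.5000, -0.8660) = (1.4500 + -4.9000, -2.5115 + -8.4870) = (-3.4500, -10.9985)
link 2: phi[2] = -60 + -60 + 70 = -50 deg
  cos(-50 deg) = 0.6428, sin(-50 deg) = -0.7660
  joint[3] = (-3.4500, -10.9985) + 5.4 * (0.6428, -0.7660) = (-3.4500 + 3.4711, -10.9985 + -4.1366) = (0.0211, -15.1352)
End effector: (0.0211, -15.1352)

Answer: 0.0211 -15.1352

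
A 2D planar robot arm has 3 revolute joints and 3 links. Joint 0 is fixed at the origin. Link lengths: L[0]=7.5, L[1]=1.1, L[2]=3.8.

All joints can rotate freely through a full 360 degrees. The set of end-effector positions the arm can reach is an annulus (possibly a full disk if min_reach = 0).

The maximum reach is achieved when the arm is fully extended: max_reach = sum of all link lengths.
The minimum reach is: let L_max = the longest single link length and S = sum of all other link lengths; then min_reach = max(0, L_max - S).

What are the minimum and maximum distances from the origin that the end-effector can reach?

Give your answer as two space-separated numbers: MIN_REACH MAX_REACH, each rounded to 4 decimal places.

Link lengths: [7.5, 1.1, 3.8]
max_reach = 7.5 + 1.1 + 3.8 = 12.4
L_max = max([7.5, 1.1, 3.8]) = 7.5
S (sum of others) = 12.4 - 7.5 = 4.9
min_reach = max(0, 7.5 - 4.9) = max(0, 2.6) = 2.6

Answer: 2.6000 12.4000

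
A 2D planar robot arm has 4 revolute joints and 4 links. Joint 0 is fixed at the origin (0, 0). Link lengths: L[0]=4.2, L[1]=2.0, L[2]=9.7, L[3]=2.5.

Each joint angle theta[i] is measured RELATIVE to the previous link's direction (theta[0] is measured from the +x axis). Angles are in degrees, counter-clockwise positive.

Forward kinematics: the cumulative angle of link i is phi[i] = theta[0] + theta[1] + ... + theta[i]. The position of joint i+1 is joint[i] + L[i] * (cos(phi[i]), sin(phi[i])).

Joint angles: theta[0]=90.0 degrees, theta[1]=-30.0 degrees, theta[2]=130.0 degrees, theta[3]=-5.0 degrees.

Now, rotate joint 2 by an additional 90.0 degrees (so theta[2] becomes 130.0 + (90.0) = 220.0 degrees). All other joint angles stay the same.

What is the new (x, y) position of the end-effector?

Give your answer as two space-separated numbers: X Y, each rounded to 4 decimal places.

Answer: 2.9023 -6.1111

Derivation:
joint[0] = (0.0000, 0.0000)  (base)
link 0: phi[0] = 90 = 90 deg
  cos(90 deg) = 0.0000, sin(90 deg) = 1.0000
  joint[1] = (0.0000, 0.0000) + 4.2 * (0.0000, 1.0000) = (0.0000 + 0.0000, 0.0000 + 4.2000) = (0.0000, 4.2000)
link 1: phi[1] = 90 + -30 = 60 deg
  cos(60 deg) = 0.5000, sin(60 deg) = 0.8660
  joint[2] = (0.0000, 4.2000) + 2 * (0.5000, 0.8660) = (0.0000 + 1.0000, 4.2000 + 1.7321) = (1.0000, 5.9321)
link 2: phi[2] = 90 + -30 + 220 = 280 deg
  cos(280 deg) = 0.1736, sin(280 deg) = -0.9848
  joint[3] = (1.0000, 5.9321) + 9.7 * (0.1736, -0.9848) = (1.0000 + 1.6844, 5.9321 + -9.5526) = (2.6844, -3.6206)
link 3: phi[3] = 90 + -30 + 220 + -5 = 275 deg
  cos(275 deg) = 0.0872, sin(275 deg) = -0.9962
  joint[4] = (2.6844, -3.6206) + 2.5 * (0.0872, -0.9962) = (2.6844 + 0.2179, -3.6206 + -2.4905) = (2.9023, -6.1111)
End effector: (2.9023, -6.1111)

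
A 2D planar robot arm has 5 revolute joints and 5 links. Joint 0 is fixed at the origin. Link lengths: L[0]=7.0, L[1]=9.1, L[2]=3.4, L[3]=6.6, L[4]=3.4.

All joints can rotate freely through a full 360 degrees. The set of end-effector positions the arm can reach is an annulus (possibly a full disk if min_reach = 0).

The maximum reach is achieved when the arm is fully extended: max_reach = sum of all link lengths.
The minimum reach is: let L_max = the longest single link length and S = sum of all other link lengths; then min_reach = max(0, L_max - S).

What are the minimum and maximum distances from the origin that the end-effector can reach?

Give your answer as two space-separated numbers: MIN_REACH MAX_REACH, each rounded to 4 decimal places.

Link lengths: [7.0, 9.1, 3.4, 6.6, 3.4]
max_reach = 7 + 9.1 + 3.4 + 6.6 + 3.4 = 29.5
L_max = max([7.0, 9.1, 3.4, 6.6, 3.4]) = 9.1
S (sum of others) = 29.5 - 9.1 = 20.4
min_reach = max(0, 9.1 - 20.4) = max(0, -11.3) = 0

Answer: 0.0000 29.5000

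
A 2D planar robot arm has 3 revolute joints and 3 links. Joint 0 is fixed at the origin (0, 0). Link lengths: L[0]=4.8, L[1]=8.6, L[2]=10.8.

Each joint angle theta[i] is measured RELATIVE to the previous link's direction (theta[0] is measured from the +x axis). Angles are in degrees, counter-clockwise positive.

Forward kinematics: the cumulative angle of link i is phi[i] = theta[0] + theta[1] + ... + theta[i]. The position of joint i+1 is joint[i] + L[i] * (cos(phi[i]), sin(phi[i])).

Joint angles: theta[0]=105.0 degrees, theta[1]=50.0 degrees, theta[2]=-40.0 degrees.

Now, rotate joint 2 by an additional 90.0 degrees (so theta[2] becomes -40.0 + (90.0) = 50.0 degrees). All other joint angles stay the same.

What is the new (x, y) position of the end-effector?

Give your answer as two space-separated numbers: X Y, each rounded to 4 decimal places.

joint[0] = (0.0000, 0.0000)  (base)
link 0: phi[0] = 105 = 105 deg
  cos(105 deg) = -0.2588, sin(105 deg) = 0.9659
  joint[1] = (0.0000, 0.0000) + 4.8 * (-0.2588, 0.9659) = (0.0000 + -1.2423, 0.0000 + 4.6364) = (-1.2423, 4.6364)
link 1: phi[1] = 105 + 50 = 155 deg
  cos(155 deg) = -0.9063, sin(155 deg) = 0.4226
  joint[2] = (-1.2423, 4.6364) + 8.6 * (-0.9063, 0.4226) = (-1.2423 + -7.7942, 4.6364 + 3.6345) = (-9.0366, 8.2710)
link 2: phi[2] = 105 + 50 + 50 = 205 deg
  cos(205 deg) = -0.9063, sin(205 deg) = -0.4226
  joint[3] = (-9.0366, 8.2710) + 10.8 * (-0.9063, -0.4226) = (-9.0366 + -9.7881, 8.2710 + -4.5643) = (-18.8247, 3.7067)
End effector: (-18.8247, 3.7067)

Answer: -18.8247 3.7067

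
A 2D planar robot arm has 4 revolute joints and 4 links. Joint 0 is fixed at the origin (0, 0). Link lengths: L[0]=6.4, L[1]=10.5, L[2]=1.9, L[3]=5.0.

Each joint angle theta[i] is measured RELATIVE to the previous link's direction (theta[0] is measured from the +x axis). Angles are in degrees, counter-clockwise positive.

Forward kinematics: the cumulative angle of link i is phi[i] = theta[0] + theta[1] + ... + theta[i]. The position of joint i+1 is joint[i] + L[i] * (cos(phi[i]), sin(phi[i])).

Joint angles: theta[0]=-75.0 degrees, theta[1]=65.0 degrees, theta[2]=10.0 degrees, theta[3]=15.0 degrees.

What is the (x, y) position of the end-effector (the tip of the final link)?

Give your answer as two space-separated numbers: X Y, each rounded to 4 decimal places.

joint[0] = (0.0000, 0.0000)  (base)
link 0: phi[0] = -75 = -75 deg
  cos(-75 deg) = 0.2588, sin(-75 deg) = -0.9659
  joint[1] = (0.0000, 0.0000) + 6.4 * (0.2588, -0.9659) = (0.0000 + 1.6564, 0.0000 + -6.1819) = (1.6564, -6.1819)
link 1: phi[1] = -75 + 65 = -10 deg
  cos(-10 deg) = 0.9848, sin(-10 deg) = -0.1736
  joint[2] = (1.6564, -6.1819) + 10.5 * (0.9848, -0.1736) = (1.6564 + 10.3405, -6.1819 + -1.8233) = (11.9969, -8.0052)
link 2: phi[2] = -75 + 65 + 10 = 0 deg
  cos(0 deg) = 1.0000, sin(0 deg) = 0.0000
  joint[3] = (11.9969, -8.0052) + 1.9 * (1.0000, 0.0000) = (11.9969 + 1.9000, -8.0052 + 0.0000) = (13.8969, -8.0052)
link 3: phi[3] = -75 + 65 + 10 + 15 = 15 deg
  cos(15 deg) = 0.9659, sin(15 deg) = 0.2588
  joint[4] = (13.8969, -8.0052) + 5 * (0.9659, 0.2588) = (13.8969 + 4.8296, -8.0052 + 1.2941) = (18.7266, -6.7111)
End effector: (18.7266, -6.7111)

Answer: 18.7266 -6.7111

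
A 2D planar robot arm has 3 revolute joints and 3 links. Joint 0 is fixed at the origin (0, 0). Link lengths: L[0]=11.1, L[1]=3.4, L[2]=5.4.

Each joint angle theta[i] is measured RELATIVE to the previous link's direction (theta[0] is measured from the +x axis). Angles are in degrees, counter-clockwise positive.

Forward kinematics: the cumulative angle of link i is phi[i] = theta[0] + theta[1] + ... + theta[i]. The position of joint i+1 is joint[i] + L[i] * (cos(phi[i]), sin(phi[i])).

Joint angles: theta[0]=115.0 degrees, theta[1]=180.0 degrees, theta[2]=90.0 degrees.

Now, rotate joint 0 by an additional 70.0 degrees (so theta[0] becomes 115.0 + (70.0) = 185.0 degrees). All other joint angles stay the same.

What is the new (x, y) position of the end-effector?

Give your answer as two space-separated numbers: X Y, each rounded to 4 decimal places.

Answer: -8.1413 4.7084

Derivation:
joint[0] = (0.0000, 0.0000)  (base)
link 0: phi[0] = 185 = 185 deg
  cos(185 deg) = -0.9962, sin(185 deg) = -0.0872
  joint[1] = (0.0000, 0.0000) + 11.1 * (-0.9962, -0.0872) = (0.0000 + -11.0578, 0.0000 + -0.9674) = (-11.0578, -0.9674)
link 1: phi[1] = 185 + 180 = 365 deg
  cos(365 deg) = 0.9962, sin(365 deg) = 0.0872
  joint[2] = (-11.0578, -0.9674) + 3.4 * (0.9962, 0.0872) = (-11.0578 + 3.3871, -0.9674 + 0.2963) = (-7.6707, -0.6711)
link 2: phi[2] = 185 + 180 + 90 = 455 deg
  cos(455 deg) = -0.0872, sin(455 deg) = 0.9962
  joint[3] = (-7.6707, -0.6711) + 5.4 * (-0.0872, 0.9962) = (-7.6707 + -0.4706, -0.6711 + 5.3795) = (-8.1413, 4.7084)
End effector: (-8.1413, 4.7084)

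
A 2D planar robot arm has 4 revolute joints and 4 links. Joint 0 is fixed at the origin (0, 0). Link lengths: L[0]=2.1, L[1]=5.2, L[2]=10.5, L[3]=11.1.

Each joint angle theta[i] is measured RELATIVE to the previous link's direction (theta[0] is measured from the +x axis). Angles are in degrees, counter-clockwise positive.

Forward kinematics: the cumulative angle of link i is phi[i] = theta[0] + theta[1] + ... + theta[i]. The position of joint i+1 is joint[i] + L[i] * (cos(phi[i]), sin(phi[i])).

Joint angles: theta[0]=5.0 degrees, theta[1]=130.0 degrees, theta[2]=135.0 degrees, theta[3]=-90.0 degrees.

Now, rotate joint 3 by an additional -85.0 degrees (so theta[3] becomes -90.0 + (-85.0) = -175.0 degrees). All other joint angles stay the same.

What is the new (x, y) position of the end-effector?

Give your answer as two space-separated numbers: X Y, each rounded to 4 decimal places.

joint[0] = (0.0000, 0.0000)  (base)
link 0: phi[0] = 5 = 5 deg
  cos(5 deg) = 0.9962, sin(5 deg) = 0.0872
  joint[1] = (0.0000, 0.0000) + 2.1 * (0.9962, 0.0872) = (0.0000 + 2.0920, 0.0000 + 0.1830) = (2.0920, 0.1830)
link 1: phi[1] = 5 + 130 = 135 deg
  cos(135 deg) = -0.7071, sin(135 deg) = 0.7071
  joint[2] = (2.0920, 0.1830) + 5.2 * (-0.7071, 0.7071) = (2.0920 + -3.6770, 0.1830 + 3.6770) = (-1.5849, 3.8600)
link 2: phi[2] = 5 + 130 + 135 = 270 deg
  cos(270 deg) = -0.0000, sin(270 deg) = -1.0000
  joint[3] = (-1.5849, 3.8600) + 10.5 * (-0.0000, -1.0000) = (-1.5849 + -0.0000, 3.8600 + -10.5000) = (-1.5849, -6.6400)
link 3: phi[3] = 5 + 130 + 135 + -175 = 95 deg
  cos(95 deg) = -0.0872, sin(95 deg) = 0.9962
  joint[4] = (-1.5849, -6.6400) + 11.1 * (-0.0872, 0.9962) = (-1.5849 + -0.9674, -6.6400 + 11.0578) = (-2.5524, 4.4177)
End effector: (-2.5524, 4.4177)

Answer: -2.5524 4.4177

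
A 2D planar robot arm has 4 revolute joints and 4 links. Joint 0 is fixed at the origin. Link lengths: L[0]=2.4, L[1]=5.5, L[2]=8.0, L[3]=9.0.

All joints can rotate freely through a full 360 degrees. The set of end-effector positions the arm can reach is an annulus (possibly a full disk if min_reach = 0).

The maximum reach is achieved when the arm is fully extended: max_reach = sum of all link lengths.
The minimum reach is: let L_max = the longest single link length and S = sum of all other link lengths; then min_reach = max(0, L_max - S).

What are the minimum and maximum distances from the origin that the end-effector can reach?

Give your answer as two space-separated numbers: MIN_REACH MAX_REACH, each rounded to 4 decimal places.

Answer: 0.0000 24.9000

Derivation:
Link lengths: [2.4, 5.5, 8.0, 9.0]
max_reach = 2.4 + 5.5 + 8 + 9 = 24.9
L_max = max([2.4, 5.5, 8.0, 9.0]) = 9
S (sum of others) = 24.9 - 9 = 15.9
min_reach = max(0, 9 - 15.9) = max(0, -6.9) = 0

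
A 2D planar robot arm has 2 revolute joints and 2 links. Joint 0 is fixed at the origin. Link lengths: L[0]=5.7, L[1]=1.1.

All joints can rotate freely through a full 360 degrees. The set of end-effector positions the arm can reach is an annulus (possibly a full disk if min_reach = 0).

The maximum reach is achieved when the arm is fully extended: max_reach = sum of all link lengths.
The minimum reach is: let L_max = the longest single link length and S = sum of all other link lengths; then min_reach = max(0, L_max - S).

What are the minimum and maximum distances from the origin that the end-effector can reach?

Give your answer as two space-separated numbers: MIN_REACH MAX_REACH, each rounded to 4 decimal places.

Answer: 4.6000 6.8000

Derivation:
Link lengths: [5.7, 1.1]
max_reach = 5.7 + 1.1 = 6.8
L_max = max([5.7, 1.1]) = 5.7
S (sum of others) = 6.8 - 5.7 = 1.1
min_reach = max(0, 5.7 - 1.1) = max(0, 4.6) = 4.6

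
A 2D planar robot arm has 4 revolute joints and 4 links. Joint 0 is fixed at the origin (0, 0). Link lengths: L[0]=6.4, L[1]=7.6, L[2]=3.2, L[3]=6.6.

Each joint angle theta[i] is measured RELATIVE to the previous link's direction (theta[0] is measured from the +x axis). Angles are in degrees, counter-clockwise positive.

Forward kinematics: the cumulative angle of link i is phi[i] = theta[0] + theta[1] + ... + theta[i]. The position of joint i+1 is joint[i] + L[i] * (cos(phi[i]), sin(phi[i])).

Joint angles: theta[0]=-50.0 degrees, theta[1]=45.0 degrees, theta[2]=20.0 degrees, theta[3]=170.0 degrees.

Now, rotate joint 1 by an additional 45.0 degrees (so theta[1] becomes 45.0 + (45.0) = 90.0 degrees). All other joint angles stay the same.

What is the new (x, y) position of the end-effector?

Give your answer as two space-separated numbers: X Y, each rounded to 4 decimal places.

Answer: 7.2934 -2.3021

Derivation:
joint[0] = (0.0000, 0.0000)  (base)
link 0: phi[0] = -50 = -50 deg
  cos(-50 deg) = 0.6428, sin(-50 deg) = -0.7660
  joint[1] = (0.0000, 0.0000) + 6.4 * (0.6428, -0.7660) = (0.0000 + 4.1138, 0.0000 + -4.9027) = (4.1138, -4.9027)
link 1: phi[1] = -50 + 90 = 40 deg
  cos(40 deg) = 0.7660, sin(40 deg) = 0.6428
  joint[2] = (4.1138, -4.9027) + 7.6 * (0.7660, 0.6428) = (4.1138 + 5.8219, -4.9027 + 4.8852) = (9.9358, -0.0175)
link 2: phi[2] = -50 + 90 + 20 = 60 deg
  cos(60 deg) = 0.5000, sin(60 deg) = 0.8660
  joint[3] = (9.9358, -0.0175) + 3.2 * (0.5000, 0.8660) = (9.9358 + 1.6000, -0.0175 + 2.7713) = (11.5358, 2.7538)
link 3: phi[3] = -50 + 90 + 20 + 170 = 230 deg
  cos(230 deg) = -0.6428, sin(230 deg) = -0.7660
  joint[4] = (11.5358, 2.7538) + 6.6 * (-0.6428, -0.7660) = (11.5358 + -4.2424, 2.7538 + -5.0559) = (7.2934, -2.3021)
End effector: (7.2934, -2.3021)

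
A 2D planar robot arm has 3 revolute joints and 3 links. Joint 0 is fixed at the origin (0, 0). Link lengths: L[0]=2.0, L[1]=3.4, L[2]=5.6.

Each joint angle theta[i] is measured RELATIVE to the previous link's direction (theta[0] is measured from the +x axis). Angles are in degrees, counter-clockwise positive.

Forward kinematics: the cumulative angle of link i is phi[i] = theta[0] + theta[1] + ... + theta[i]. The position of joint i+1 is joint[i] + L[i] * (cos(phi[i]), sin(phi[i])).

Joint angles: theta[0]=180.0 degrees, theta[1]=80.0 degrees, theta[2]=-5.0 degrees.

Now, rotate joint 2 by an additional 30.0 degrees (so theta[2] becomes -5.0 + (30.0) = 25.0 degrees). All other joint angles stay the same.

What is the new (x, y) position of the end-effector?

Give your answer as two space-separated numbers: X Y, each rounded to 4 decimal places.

Answer: -1.1410 -8.7575

Derivation:
joint[0] = (0.0000, 0.0000)  (base)
link 0: phi[0] = 180 = 180 deg
  cos(180 deg) = -1.0000, sin(180 deg) = 0.0000
  joint[1] = (0.0000, 0.0000) + 2 * (-1.0000, 0.0000) = (0.0000 + -2.0000, 0.0000 + 0.0000) = (-2.0000, 0.0000)
link 1: phi[1] = 180 + 80 = 260 deg
  cos(260 deg) = -0.1736, sin(260 deg) = -0.9848
  joint[2] = (-2.0000, 0.0000) + 3.4 * (-0.1736, -0.9848) = (-2.0000 + -0.5904, 0.0000 + -3.3483) = (-2.5904, -3.3483)
link 2: phi[2] = 180 + 80 + 25 = 285 deg
  cos(285 deg) = 0.2588, sin(285 deg) = -0.9659
  joint[3] = (-2.5904, -3.3483) + 5.6 * (0.2588, -0.9659) = (-2.5904 + 1.4494, -3.3483 + -5.4092) = (-1.1410, -8.7575)
End effector: (-1.1410, -8.7575)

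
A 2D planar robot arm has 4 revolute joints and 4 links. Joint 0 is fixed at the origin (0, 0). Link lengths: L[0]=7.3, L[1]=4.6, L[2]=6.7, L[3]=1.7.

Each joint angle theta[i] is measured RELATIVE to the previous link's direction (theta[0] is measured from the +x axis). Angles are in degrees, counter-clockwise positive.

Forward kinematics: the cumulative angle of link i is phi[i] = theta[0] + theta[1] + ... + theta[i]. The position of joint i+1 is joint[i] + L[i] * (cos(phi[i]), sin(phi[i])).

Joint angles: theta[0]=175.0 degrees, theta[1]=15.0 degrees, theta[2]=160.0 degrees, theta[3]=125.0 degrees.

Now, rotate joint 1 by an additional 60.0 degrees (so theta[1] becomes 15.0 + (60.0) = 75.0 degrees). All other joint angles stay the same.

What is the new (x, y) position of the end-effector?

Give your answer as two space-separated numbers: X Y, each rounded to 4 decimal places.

joint[0] = (0.0000, 0.0000)  (base)
link 0: phi[0] = 175 = 175 deg
  cos(175 deg) = -0.9962, sin(175 deg) = 0.0872
  joint[1] = (0.0000, 0.0000) + 7.3 * (-0.9962, 0.0872) = (0.0000 + -7.2722, 0.0000 + 0.6362) = (-7.2722, 0.6362)
link 1: phi[1] = 175 + 75 = 250 deg
  cos(250 deg) = -0.3420, sin(250 deg) = -0.9397
  joint[2] = (-7.2722, 0.6362) + 4.6 * (-0.3420, -0.9397) = (-7.2722 + -1.5733, 0.6362 + -4.3226) = (-8.8455, -3.6863)
link 2: phi[2] = 175 + 75 + 160 = 410 deg
  cos(410 deg) = 0.6428, sin(410 deg) = 0.7660
  joint[3] = (-8.8455, -3.6863) + 6.7 * (0.6428, 0.7660) = (-8.8455 + 4.3067, -3.6863 + 5.1325) = (-4.5388, 1.4461)
link 3: phi[3] = 175 + 75 + 160 + 125 = 535 deg
  cos(535 deg) = -0.9962, sin(535 deg) = 0.0872
  joint[4] = (-4.5388, 1.4461) + 1.7 * (-0.9962, 0.0872) = (-4.5388 + -1.6935, 1.4461 + 0.1482) = (-6.2324, 1.5943)
End effector: (-6.2324, 1.5943)

Answer: -6.2324 1.5943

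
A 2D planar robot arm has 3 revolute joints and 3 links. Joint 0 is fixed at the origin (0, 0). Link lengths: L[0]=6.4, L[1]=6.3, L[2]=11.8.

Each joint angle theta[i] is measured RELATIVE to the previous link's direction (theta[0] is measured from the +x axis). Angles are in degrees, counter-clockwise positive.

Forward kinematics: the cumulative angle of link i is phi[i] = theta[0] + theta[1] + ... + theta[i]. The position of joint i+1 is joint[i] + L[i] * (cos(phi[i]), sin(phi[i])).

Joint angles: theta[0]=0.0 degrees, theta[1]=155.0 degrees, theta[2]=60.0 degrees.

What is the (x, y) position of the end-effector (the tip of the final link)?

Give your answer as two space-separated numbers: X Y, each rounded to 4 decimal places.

Answer: -8.9757 -4.1057

Derivation:
joint[0] = (0.0000, 0.0000)  (base)
link 0: phi[0] = 0 = 0 deg
  cos(0 deg) = 1.0000, sin(0 deg) = 0.0000
  joint[1] = (0.0000, 0.0000) + 6.4 * (1.0000, 0.0000) = (0.0000 + 6.4000, 0.0000 + 0.0000) = (6.4000, 0.0000)
link 1: phi[1] = 0 + 155 = 155 deg
  cos(155 deg) = -0.9063, sin(155 deg) = 0.4226
  joint[2] = (6.4000, 0.0000) + 6.3 * (-0.9063, 0.4226) = (6.4000 + -5.7097, 0.0000 + 2.6625) = (0.6903, 2.6625)
link 2: phi[2] = 0 + 155 + 60 = 215 deg
  cos(215 deg) = -0.8192, sin(215 deg) = -0.5736
  joint[3] = (0.6903, 2.6625) + 11.8 * (-0.8192, -0.5736) = (0.6903 + -9.6660, 2.6625 + -6.7682) = (-8.9757, -4.1057)
End effector: (-8.9757, -4.1057)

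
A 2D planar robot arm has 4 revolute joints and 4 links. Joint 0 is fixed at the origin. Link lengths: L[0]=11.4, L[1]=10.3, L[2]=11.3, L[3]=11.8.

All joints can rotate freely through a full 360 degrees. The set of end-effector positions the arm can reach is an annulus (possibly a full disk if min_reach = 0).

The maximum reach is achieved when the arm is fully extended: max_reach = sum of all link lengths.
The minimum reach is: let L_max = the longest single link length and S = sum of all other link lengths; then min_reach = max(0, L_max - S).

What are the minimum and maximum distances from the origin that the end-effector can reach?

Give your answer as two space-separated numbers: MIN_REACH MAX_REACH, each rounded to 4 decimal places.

Answer: 0.0000 44.8000

Derivation:
Link lengths: [11.4, 10.3, 11.3, 11.8]
max_reach = 11.4 + 10.3 + 11.3 + 11.8 = 44.8
L_max = max([11.4, 10.3, 11.3, 11.8]) = 11.8
S (sum of others) = 44.8 - 11.8 = 33
min_reach = max(0, 11.8 - 33) = max(0, -21.2) = 0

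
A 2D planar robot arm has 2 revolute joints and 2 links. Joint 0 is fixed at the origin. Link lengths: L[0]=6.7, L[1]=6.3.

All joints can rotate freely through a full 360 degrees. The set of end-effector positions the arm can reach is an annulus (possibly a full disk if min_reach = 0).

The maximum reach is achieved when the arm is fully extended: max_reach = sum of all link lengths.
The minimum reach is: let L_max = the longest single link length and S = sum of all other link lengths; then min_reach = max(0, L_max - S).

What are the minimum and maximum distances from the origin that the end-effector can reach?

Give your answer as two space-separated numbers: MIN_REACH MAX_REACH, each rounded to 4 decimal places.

Link lengths: [6.7, 6.3]
max_reach = 6.7 + 6.3 = 13
L_max = max([6.7, 6.3]) = 6.7
S (sum of others) = 13 - 6.7 = 6.3
min_reach = max(0, 6.7 - 6.3) = max(0, 0.4) = 0.4

Answer: 0.4000 13.0000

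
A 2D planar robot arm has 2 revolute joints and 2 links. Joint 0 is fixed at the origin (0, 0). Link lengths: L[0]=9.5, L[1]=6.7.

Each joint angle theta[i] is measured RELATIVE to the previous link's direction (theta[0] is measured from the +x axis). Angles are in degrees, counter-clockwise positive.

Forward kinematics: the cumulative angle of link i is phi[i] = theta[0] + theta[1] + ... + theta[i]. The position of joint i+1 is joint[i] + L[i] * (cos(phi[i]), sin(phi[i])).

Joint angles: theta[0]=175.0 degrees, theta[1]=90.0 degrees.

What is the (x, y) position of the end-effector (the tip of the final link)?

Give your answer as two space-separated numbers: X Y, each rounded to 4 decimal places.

joint[0] = (0.0000, 0.0000)  (base)
link 0: phi[0] = 175 = 175 deg
  cos(175 deg) = -0.9962, sin(175 deg) = 0.0872
  joint[1] = (0.0000, 0.0000) + 9.5 * (-0.9962, 0.0872) = (0.0000 + -9.4638, 0.0000 + 0.8280) = (-9.4638, 0.8280)
link 1: phi[1] = 175 + 90 = 265 deg
  cos(265 deg) = -0.0872, sin(265 deg) = -0.9962
  joint[2] = (-9.4638, 0.8280) + 6.7 * (-0.0872, -0.9962) = (-9.4638 + -0.5839, 0.8280 + -6.6745) = (-10.0478, -5.8465)
End effector: (-10.0478, -5.8465)

Answer: -10.0478 -5.8465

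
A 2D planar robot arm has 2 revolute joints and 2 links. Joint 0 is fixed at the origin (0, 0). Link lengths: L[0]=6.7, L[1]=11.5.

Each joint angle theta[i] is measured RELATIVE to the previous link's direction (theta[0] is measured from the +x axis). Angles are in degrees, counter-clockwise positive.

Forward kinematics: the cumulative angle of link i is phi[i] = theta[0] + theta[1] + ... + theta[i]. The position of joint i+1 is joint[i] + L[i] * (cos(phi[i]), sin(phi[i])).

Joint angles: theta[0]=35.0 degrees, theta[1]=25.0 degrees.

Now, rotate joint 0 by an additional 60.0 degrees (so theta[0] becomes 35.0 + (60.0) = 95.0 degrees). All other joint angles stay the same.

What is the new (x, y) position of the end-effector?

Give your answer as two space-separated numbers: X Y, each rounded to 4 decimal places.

Answer: -6.3339 16.6338

Derivation:
joint[0] = (0.0000, 0.0000)  (base)
link 0: phi[0] = 95 = 95 deg
  cos(95 deg) = -0.0872, sin(95 deg) = 0.9962
  joint[1] = (0.0000, 0.0000) + 6.7 * (-0.0872, 0.9962) = (0.0000 + -0.5839, 0.0000 + 6.6745) = (-0.5839, 6.6745)
link 1: phi[1] = 95 + 25 = 120 deg
  cos(120 deg) = -0.5000, sin(120 deg) = 0.8660
  joint[2] = (-0.5839, 6.6745) + 11.5 * (-0.5000, 0.8660) = (-0.5839 + -5.7500, 6.6745 + 9.9593) = (-6.3339, 16.6338)
End effector: (-6.3339, 16.6338)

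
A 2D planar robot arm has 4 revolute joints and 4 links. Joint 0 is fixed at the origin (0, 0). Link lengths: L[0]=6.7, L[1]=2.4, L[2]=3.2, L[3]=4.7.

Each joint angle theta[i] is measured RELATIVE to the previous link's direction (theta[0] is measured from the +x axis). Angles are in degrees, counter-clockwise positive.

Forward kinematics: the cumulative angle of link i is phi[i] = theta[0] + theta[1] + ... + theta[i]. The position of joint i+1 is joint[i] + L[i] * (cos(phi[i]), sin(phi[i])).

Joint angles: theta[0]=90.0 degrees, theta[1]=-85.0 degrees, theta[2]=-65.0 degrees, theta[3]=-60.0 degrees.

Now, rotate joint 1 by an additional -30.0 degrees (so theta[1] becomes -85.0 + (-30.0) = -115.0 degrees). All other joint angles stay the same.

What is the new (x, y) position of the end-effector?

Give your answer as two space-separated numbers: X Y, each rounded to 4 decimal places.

joint[0] = (0.0000, 0.0000)  (base)
link 0: phi[0] = 90 = 90 deg
  cos(90 deg) = 0.0000, sin(90 deg) = 1.0000
  joint[1] = (0.0000, 0.0000) + 6.7 * (0.0000, 1.0000) = (0.0000 + 0.0000, 0.0000 + 6.7000) = (0.0000, 6.7000)
link 1: phi[1] = 90 + -115 = -25 deg
  cos(-25 deg) = 0.9063, sin(-25 deg) = -0.4226
  joint[2] = (0.0000, 6.7000) + 2.4 * (0.9063, -0.4226) = (0.0000 + 2.1751, 6.7000 + -1.0143) = (2.1751, 5.6857)
link 2: phi[2] = 90 + -115 + -65 = -90 deg
  cos(-90 deg) = 0.0000, sin(-90 deg) = -1.0000
  joint[3] = (2.1751, 5.6857) + 3.2 * (0.0000, -1.0000) = (2.1751 + 0.0000, 5.6857 + -3.2000) = (2.1751, 2.4857)
link 3: phi[3] = 90 + -115 + -65 + -60 = -150 deg
  cos(-150 deg) = -0.8660, sin(-150 deg) = -0.5000
  joint[4] = (2.1751, 2.4857) + 4.7 * (-0.8660, -0.5000) = (2.1751 + -4.0703, 2.4857 + -2.3500) = (-1.8952, 0.1357)
End effector: (-1.8952, 0.1357)

Answer: -1.8952 0.1357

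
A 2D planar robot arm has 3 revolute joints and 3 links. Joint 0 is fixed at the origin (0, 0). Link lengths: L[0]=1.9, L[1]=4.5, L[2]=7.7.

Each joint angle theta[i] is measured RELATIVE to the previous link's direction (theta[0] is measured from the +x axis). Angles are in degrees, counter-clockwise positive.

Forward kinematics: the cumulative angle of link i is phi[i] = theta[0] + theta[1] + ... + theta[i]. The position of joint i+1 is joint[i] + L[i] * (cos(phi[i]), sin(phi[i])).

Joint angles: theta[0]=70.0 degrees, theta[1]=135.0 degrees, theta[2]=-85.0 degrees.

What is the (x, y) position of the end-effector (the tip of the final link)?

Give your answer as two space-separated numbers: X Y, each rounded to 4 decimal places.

Answer: -7.2785 6.5520

Derivation:
joint[0] = (0.0000, 0.0000)  (base)
link 0: phi[0] = 70 = 70 deg
  cos(70 deg) = 0.3420, sin(70 deg) = 0.9397
  joint[1] = (0.0000, 0.0000) + 1.9 * (0.3420, 0.9397) = (0.0000 + 0.6498, 0.0000 + 1.7854) = (0.6498, 1.7854)
link 1: phi[1] = 70 + 135 = 205 deg
  cos(205 deg) = -0.9063, sin(205 deg) = -0.4226
  joint[2] = (0.6498, 1.7854) + 4.5 * (-0.9063, -0.4226) = (0.6498 + -4.0784, 1.7854 + -1.9018) = (-3.4285, -0.1164)
link 2: phi[2] = 70 + 135 + -85 = 120 deg
  cos(120 deg) = -0.5000, sin(120 deg) = 0.8660
  joint[3] = (-3.4285, -0.1164) + 7.7 * (-0.5000, 0.8660) = (-3.4285 + -3.8500, -0.1164 + 6.6684) = (-7.2785, 6.5520)
End effector: (-7.2785, 6.5520)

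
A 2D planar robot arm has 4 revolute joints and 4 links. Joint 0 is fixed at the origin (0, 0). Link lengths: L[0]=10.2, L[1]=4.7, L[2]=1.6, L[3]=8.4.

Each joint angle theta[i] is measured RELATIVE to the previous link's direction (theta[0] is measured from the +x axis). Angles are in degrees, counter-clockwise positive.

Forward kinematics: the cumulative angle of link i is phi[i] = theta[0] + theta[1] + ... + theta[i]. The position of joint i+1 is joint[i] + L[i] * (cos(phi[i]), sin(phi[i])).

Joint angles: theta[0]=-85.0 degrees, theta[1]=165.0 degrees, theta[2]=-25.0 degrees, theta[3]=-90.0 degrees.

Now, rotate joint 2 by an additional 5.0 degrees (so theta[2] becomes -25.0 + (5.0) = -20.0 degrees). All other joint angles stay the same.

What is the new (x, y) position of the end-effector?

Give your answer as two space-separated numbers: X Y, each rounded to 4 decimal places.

joint[0] = (0.0000, 0.0000)  (base)
link 0: phi[0] = -85 = -85 deg
  cos(-85 deg) = 0.0872, sin(-85 deg) = -0.9962
  joint[1] = (0.0000, 0.0000) + 10.2 * (0.0872, -0.9962) = (0.0000 + 0.8890, 0.0000 + -10.1612) = (0.8890, -10.1612)
link 1: phi[1] = -85 + 165 = 80 deg
  cos(80 deg) = 0.1736, sin(80 deg) = 0.9848
  joint[2] = (0.8890, -10.1612) + 4.7 * (0.1736, 0.9848) = (0.8890 + 0.8161, -10.1612 + 4.6286) = (1.7051, -5.5326)
link 2: phi[2] = -85 + 165 + -20 = 60 deg
  cos(60 deg) = 0.5000, sin(60 deg) = 0.8660
  joint[3] = (1.7051, -5.5326) + 1.6 * (0.5000, 0.8660) = (1.7051 + 0.8000, -5.5326 + 1.3856) = (2.5051, -4.1469)
link 3: phi[3] = -85 + 165 + -20 + -90 = -30 deg
  cos(-30 deg) = 0.8660, sin(-30 deg) = -0.5000
  joint[4] = (2.5051, -4.1469) + 8.4 * (0.8660, -0.5000) = (2.5051 + 7.2746, -4.1469 + -4.2000) = (9.7797, -8.3469)
End effector: (9.7797, -8.3469)

Answer: 9.7797 -8.3469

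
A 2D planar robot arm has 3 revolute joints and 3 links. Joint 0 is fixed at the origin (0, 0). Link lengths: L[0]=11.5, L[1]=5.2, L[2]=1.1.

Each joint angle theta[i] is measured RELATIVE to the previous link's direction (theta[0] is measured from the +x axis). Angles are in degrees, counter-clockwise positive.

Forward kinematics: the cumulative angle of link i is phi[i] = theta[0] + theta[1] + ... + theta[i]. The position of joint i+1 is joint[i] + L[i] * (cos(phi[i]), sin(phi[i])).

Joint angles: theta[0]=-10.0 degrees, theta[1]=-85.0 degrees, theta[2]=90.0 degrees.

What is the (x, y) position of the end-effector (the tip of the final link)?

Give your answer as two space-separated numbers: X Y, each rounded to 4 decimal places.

joint[0] = (0.0000, 0.0000)  (base)
link 0: phi[0] = -10 = -10 deg
  cos(-10 deg) = 0.9848, sin(-10 deg) = -0.1736
  joint[1] = (0.0000, 0.0000) + 11.5 * (0.9848, -0.1736) = (0.0000 + 11.3253, 0.0000 + -1.9970) = (11.3253, -1.9970)
link 1: phi[1] = -10 + -85 = -95 deg
  cos(-95 deg) = -0.0872, sin(-95 deg) = -0.9962
  joint[2] = (11.3253, -1.9970) + 5.2 * (-0.0872, -0.9962) = (11.3253 + -0.4532, -1.9970 + -5.1802) = (10.8721, -7.1772)
link 2: phi[2] = -10 + -85 + 90 = -5 deg
  cos(-5 deg) = 0.9962, sin(-5 deg) = -0.0872
  joint[3] = (10.8721, -7.1772) + 1.1 * (0.9962, -0.0872) = (10.8721 + 1.0958, -7.1772 + -0.0959) = (11.9679, -7.2730)
End effector: (11.9679, -7.2730)

Answer: 11.9679 -7.2730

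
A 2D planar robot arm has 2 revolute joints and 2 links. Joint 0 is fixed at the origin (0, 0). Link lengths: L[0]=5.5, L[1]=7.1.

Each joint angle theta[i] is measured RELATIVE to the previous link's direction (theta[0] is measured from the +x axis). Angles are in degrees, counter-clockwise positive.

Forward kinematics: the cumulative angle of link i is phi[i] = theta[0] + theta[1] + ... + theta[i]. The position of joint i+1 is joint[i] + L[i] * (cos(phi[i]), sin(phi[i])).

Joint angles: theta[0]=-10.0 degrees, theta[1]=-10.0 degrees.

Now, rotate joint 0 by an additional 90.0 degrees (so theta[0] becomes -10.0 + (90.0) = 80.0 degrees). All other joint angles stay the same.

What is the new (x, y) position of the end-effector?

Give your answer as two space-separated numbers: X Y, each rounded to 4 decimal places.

joint[0] = (0.0000, 0.0000)  (base)
link 0: phi[0] = 80 = 80 deg
  cos(80 deg) = 0.1736, sin(80 deg) = 0.9848
  joint[1] = (0.0000, 0.0000) + 5.5 * (0.1736, 0.9848) = (0.0000 + 0.9551, 0.0000 + 5.4164) = (0.9551, 5.4164)
link 1: phi[1] = 80 + -10 = 70 deg
  cos(70 deg) = 0.3420, sin(70 deg) = 0.9397
  joint[2] = (0.9551, 5.4164) + 7.1 * (0.3420, 0.9397) = (0.9551 + 2.4283, 5.4164 + 6.6718) = (3.3834, 12.0883)
End effector: (3.3834, 12.0883)

Answer: 3.3834 12.0883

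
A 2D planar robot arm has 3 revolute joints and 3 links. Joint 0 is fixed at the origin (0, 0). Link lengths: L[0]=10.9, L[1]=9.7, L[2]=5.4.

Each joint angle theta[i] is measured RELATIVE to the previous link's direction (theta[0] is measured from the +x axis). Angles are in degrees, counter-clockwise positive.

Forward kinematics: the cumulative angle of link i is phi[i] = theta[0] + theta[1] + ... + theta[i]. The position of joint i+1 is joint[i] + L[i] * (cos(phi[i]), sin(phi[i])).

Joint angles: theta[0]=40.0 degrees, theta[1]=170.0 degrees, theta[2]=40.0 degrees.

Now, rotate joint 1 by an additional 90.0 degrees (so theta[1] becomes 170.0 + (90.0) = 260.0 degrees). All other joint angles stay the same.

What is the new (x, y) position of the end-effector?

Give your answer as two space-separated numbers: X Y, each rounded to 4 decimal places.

Answer: 18.2742 -3.2410

Derivation:
joint[0] = (0.0000, 0.0000)  (base)
link 0: phi[0] = 40 = 40 deg
  cos(40 deg) = 0.7660, sin(40 deg) = 0.6428
  joint[1] = (0.0000, 0.0000) + 10.9 * (0.7660, 0.6428) = (0.0000 + 8.3499, 0.0000 + 7.0064) = (8.3499, 7.0064)
link 1: phi[1] = 40 + 260 = 300 deg
  cos(300 deg) = 0.5000, sin(300 deg) = -0.8660
  joint[2] = (8.3499, 7.0064) + 9.7 * (0.5000, -0.8660) = (8.3499 + 4.8500, 7.0064 + -8.4004) = (13.1999, -1.3941)
link 2: phi[2] = 40 + 260 + 40 = 340 deg
  cos(340 deg) = 0.9397, sin(340 deg) = -0.3420
  joint[3] = (13.1999, -1.3941) + 5.4 * (0.9397, -0.3420) = (13.1999 + 5.0743, -1.3941 + -1.8469) = (18.2742, -3.2410)
End effector: (18.2742, -3.2410)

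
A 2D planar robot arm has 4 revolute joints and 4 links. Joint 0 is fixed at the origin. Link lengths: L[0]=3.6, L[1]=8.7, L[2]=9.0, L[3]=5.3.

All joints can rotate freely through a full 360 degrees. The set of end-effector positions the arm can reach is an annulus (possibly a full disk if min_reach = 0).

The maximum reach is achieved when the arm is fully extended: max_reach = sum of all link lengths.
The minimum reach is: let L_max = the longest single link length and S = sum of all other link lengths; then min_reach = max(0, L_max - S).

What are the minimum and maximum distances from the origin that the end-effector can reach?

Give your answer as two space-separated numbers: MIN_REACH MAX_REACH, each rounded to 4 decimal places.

Answer: 0.0000 26.6000

Derivation:
Link lengths: [3.6, 8.7, 9.0, 5.3]
max_reach = 3.6 + 8.7 + 9 + 5.3 = 26.6
L_max = max([3.6, 8.7, 9.0, 5.3]) = 9
S (sum of others) = 26.6 - 9 = 17.6
min_reach = max(0, 9 - 17.6) = max(0, -8.6) = 0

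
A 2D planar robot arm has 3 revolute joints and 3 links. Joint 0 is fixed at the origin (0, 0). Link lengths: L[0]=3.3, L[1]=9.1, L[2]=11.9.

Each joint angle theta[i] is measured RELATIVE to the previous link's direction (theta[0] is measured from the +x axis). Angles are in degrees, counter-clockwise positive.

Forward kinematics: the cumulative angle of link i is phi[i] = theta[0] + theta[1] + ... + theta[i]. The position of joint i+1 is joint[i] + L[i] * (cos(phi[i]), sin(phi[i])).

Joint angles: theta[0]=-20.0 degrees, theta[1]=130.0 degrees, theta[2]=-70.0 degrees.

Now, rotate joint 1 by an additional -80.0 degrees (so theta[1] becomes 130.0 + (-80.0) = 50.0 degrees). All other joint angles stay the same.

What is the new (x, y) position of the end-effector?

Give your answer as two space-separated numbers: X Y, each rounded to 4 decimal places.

Answer: 20.0977 -4.2278

Derivation:
joint[0] = (0.0000, 0.0000)  (base)
link 0: phi[0] = -20 = -20 deg
  cos(-20 deg) = 0.9397, sin(-20 deg) = -0.3420
  joint[1] = (0.0000, 0.0000) + 3.3 * (0.9397, -0.3420) = (0.0000 + 3.1010, 0.0000 + -1.1287) = (3.1010, -1.1287)
link 1: phi[1] = -20 + 50 = 30 deg
  cos(30 deg) = 0.8660, sin(30 deg) = 0.5000
  joint[2] = (3.1010, -1.1287) + 9.1 * (0.8660, 0.5000) = (3.1010 + 7.8808, -1.1287 + 4.5500) = (10.9818, 3.4213)
link 2: phi[2] = -20 + 50 + -70 = -40 deg
  cos(-40 deg) = 0.7660, sin(-40 deg) = -0.6428
  joint[3] = (10.9818, 3.4213) + 11.9 * (0.7660, -0.6428) = (10.9818 + 9.1159, 3.4213 + -7.6492) = (20.0977, -4.2278)
End effector: (20.0977, -4.2278)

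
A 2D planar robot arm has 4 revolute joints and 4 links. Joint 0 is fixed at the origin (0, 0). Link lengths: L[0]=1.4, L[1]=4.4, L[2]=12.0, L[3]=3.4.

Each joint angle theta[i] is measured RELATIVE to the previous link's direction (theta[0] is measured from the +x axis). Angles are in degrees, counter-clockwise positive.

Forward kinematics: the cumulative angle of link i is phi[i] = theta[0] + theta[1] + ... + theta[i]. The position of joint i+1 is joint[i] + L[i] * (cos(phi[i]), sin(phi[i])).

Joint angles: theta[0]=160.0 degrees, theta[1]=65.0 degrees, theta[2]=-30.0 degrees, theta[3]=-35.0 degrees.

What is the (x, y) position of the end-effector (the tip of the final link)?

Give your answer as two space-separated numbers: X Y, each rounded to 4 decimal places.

Answer: -19.2129 -4.5754

Derivation:
joint[0] = (0.0000, 0.0000)  (base)
link 0: phi[0] = 160 = 160 deg
  cos(160 deg) = -0.9397, sin(160 deg) = 0.3420
  joint[1] = (0.0000, 0.0000) + 1.4 * (-0.9397, 0.3420) = (0.0000 + -1.3156, 0.0000 + 0.4788) = (-1.3156, 0.4788)
link 1: phi[1] = 160 + 65 = 225 deg
  cos(225 deg) = -0.7071, sin(225 deg) = -0.7071
  joint[2] = (-1.3156, 0.4788) + 4.4 * (-0.7071, -0.7071) = (-1.3156 + -3.1113, 0.4788 + -3.1113) = (-4.4268, -2.6324)
link 2: phi[2] = 160 + 65 + -30 = 195 deg
  cos(195 deg) = -0.9659, sin(195 deg) = -0.2588
  joint[3] = (-4.4268, -2.6324) + 12 * (-0.9659, -0.2588) = (-4.4268 + -11.5911, -2.6324 + -3.1058) = (-16.0179, -5.7383)
link 3: phi[3] = 160 + 65 + -30 + -35 = 160 deg
  cos(160 deg) = -0.9397, sin(160 deg) = 0.3420
  joint[4] = (-16.0179, -5.7383) + 3.4 * (-0.9397, 0.3420) = (-16.0179 + -3.1950, -5.7383 + 1.1629) = (-19.2129, -4.5754)
End effector: (-19.2129, -4.5754)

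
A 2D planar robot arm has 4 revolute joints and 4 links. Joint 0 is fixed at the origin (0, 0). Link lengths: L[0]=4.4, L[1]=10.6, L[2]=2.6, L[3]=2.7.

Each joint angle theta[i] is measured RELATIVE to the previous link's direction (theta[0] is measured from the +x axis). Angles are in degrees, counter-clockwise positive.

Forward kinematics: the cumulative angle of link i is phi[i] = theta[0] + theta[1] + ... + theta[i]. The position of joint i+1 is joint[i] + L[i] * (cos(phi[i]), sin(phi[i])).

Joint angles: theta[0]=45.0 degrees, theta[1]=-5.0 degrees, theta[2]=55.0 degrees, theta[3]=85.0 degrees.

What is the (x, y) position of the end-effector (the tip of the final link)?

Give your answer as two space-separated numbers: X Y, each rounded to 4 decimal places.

Answer: 8.3047 12.5149

Derivation:
joint[0] = (0.0000, 0.0000)  (base)
link 0: phi[0] = 45 = 45 deg
  cos(45 deg) = 0.7071, sin(45 deg) = 0.7071
  joint[1] = (0.0000, 0.0000) + 4.4 * (0.7071, 0.7071) = (0.0000 + 3.1113, 0.0000 + 3.1113) = (3.1113, 3.1113)
link 1: phi[1] = 45 + -5 = 40 deg
  cos(40 deg) = 0.7660, sin(40 deg) = 0.6428
  joint[2] = (3.1113, 3.1113) + 10.6 * (0.7660, 0.6428) = (3.1113 + 8.1201, 3.1113 + 6.8135) = (11.2313, 9.9248)
link 2: phi[2] = 45 + -5 + 55 = 95 deg
  cos(95 deg) = -0.0872, sin(95 deg) = 0.9962
  joint[3] = (11.2313, 9.9248) + 2.6 * (-0.0872, 0.9962) = (11.2313 + -0.2266, 9.9248 + 2.5901) = (11.0047, 12.5149)
link 3: phi[3] = 45 + -5 + 55 + 85 = 180 deg
  cos(180 deg) = -1.0000, sin(180 deg) = 0.0000
  joint[4] = (11.0047, 12.5149) + 2.7 * (-1.0000, 0.0000) = (11.0047 + -2.7000, 12.5149 + 0.0000) = (8.3047, 12.5149)
End effector: (8.3047, 12.5149)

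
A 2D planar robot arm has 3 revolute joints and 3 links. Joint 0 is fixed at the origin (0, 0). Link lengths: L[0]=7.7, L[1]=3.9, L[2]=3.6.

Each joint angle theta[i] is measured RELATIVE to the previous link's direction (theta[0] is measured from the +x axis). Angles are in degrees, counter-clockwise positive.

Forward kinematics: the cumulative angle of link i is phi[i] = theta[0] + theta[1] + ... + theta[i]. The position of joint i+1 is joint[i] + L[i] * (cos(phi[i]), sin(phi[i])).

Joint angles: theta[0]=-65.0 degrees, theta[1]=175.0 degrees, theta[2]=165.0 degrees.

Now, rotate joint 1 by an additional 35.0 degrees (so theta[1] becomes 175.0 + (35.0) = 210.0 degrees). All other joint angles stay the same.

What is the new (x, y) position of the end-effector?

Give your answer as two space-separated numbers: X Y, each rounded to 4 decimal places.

joint[0] = (0.0000, 0.0000)  (base)
link 0: phi[0] = -65 = -65 deg
  cos(-65 deg) = 0.4226, sin(-65 deg) = -0.9063
  joint[1] = (0.0000, 0.0000) + 7.7 * (0.4226, -0.9063) = (0.0000 + 3.2542, 0.0000 + -6.9786) = (3.2542, -6.9786)
link 1: phi[1] = -65 + 210 = 145 deg
  cos(145 deg) = -0.8192, sin(145 deg) = 0.5736
  joint[2] = (3.2542, -6.9786) + 3.9 * (-0.8192, 0.5736) = (3.2542 + -3.1947, -6.9786 + 2.2369) = (0.0595, -4.7416)
link 2: phi[2] = -65 + 210 + 165 = 310 deg
  cos(310 deg) = 0.6428, sin(310 deg) = -0.7660
  joint[3] = (0.0595, -4.7416) + 3.6 * (0.6428, -0.7660) = (0.0595 + 2.3140, -4.7416 + -2.7578) = (2.3735, -7.4994)
End effector: (2.3735, -7.4994)

Answer: 2.3735 -7.4994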